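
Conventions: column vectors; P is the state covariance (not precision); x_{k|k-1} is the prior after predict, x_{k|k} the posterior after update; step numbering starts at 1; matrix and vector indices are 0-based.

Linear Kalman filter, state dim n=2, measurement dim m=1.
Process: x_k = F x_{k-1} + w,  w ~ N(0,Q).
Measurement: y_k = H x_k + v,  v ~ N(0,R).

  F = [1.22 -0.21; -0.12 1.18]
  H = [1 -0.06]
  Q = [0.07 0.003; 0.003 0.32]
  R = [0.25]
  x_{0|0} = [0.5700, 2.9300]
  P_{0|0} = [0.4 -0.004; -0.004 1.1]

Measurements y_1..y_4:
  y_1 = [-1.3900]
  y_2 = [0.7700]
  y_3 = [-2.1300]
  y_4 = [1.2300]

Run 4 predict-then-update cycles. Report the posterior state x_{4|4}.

x_post = [-0.0482, 0.0241]

step 1: x^-=[0.0801, 3.3890]  P^-=[0.7159 -0.3340; -0.3340 1.8585]  S=[1.0127]  K=[0.7267; -0.4399]  nu=[-1.2668]  x^+=[-0.8405, 3.9463]  P^+=[0.1811 -0.0102; -0.0102 1.6625]
step 2: x^-=[-1.8541, 4.7575]  P^-=[0.4181 -0.4505; -0.4505 2.6404]  S=[0.7316]  K=[0.6084; -0.8322]  nu=[2.9096]  x^+=[-0.0841, 2.3360]  P^+=[0.1473 -0.0800; -0.0800 2.1337]
step 3: x^-=[-0.5931, 2.7665]  P^-=[0.4243 -0.6645; -0.6645 3.3157]  S=[0.7660]  K=[0.6060; -1.1272]  nu=[-1.3709]  x^+=[-1.4239, 4.3119]  P^+=[0.1430 -0.1413; -0.1413 2.3424]
step 4: x^-=[-2.6426, 5.2589]  P^-=[0.4586 -0.8053; -0.8053 3.6236]  S=[0.8182]  K=[0.6195; -1.2499]  nu=[4.1881]  x^+=[-0.0482, 0.0241]  P^+=[0.1446 -0.1718; -0.1718 2.3453]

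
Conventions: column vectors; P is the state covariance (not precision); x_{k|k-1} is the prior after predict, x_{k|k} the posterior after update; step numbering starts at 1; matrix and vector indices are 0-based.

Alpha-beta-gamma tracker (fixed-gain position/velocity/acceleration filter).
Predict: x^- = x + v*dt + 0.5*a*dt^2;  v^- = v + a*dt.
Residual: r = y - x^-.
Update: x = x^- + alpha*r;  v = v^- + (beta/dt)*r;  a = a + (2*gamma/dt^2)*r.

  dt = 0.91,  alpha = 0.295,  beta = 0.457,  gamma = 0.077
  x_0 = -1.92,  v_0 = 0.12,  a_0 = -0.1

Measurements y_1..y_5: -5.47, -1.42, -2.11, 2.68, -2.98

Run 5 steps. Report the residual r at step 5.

step 1: x_pred=-1.8522  r=-3.6178  x^+=-2.9195  v^+=-1.7878  a^+=-0.7728
step 2: x_pred=-4.8664  r=3.4464  x^+=-3.8497  v^+=-0.7603  a^+=-0.1319
step 3: x_pred=-4.5962  r=2.4862  x^+=-3.8628  v^+=0.3682  a^+=0.3305
step 4: x_pred=-3.3909  r=6.0709  x^+=-1.6000  v^+=3.7177  a^+=1.4595
step 5: x_pred=2.3875  r=-5.3675  x^+=0.8041  v^+=2.3503  a^+=0.4613

resid = -5.3675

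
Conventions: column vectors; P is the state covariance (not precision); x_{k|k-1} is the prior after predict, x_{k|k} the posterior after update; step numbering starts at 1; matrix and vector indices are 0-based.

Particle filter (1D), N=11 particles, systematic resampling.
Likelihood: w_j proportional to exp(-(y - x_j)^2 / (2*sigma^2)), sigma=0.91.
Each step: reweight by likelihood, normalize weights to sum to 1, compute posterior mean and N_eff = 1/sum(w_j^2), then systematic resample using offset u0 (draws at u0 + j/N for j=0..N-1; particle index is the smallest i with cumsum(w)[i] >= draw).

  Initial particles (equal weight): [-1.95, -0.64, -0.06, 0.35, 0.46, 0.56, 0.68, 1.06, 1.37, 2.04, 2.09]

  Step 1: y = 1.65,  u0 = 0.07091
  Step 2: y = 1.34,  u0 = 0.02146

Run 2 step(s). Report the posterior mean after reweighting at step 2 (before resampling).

post_mean = 1.3113

step 1: w=[0.0001, 0.0075, 0.0304, 0.0641, 0.0757, 0.0868, 0.1008, 0.1442, 0.1697, 0.1623, 0.1583]  mean=1.2150  Neff=7.7204  idx=[3, 4, 5, 6, 7, 8, 8, 9, 9, 10, 10]
step 2: w=[0.0651, 0.0737, 0.0814, 0.0904, 0.1121, 0.1175, 0.1175, 0.0875, 0.0875, 0.0837, 0.0837]  mean=1.3113  Neff=10.6431  idx=[0, 1, 2, 3, 4, 5, 6, 7, 8, 9, 10]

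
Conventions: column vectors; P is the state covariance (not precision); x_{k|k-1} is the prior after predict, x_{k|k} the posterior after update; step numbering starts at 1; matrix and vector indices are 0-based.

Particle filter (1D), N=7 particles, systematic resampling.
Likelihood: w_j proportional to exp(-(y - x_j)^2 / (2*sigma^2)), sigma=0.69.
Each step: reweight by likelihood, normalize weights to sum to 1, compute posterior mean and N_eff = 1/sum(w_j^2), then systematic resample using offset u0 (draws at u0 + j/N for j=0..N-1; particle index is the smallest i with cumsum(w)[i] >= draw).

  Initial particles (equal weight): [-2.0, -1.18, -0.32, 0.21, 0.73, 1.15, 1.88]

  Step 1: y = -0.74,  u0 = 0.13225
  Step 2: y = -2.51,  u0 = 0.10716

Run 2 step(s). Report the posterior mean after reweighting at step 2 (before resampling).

post_mean = -1.1555

step 1: w=[0.0803, 0.3471, 0.3534, 0.1649, 0.0440, 0.0100, 0.0003]  mean=-0.6045  Neff=3.5578  idx=[1, 1, 1, 2, 2, 3, 4]
step 2: w=[0.3240, 0.3240, 0.3240, 0.0135, 0.0135, 0.0009, 0.0000]  mean=-1.1555  Neff=3.1709  idx=[0, 0, 1, 1, 2, 2, 2]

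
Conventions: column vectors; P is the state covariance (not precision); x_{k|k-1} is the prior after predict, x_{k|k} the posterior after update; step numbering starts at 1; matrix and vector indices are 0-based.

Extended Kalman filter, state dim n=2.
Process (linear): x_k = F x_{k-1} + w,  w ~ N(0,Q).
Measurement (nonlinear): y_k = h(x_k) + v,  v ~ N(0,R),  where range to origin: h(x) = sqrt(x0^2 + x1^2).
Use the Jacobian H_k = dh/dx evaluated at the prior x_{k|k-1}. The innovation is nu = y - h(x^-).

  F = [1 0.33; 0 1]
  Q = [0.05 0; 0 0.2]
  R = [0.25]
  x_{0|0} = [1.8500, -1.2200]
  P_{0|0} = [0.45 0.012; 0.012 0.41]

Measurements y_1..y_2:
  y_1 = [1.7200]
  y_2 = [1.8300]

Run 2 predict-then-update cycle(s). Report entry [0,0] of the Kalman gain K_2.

step 1: x^-=[1.4474, -1.2200]  P^-=[0.5526 0.1473; 0.1473 0.6100]  H_jac=[0.7646 -0.6445]  S=[0.6812]  K=[0.4808; -0.4118]  nu=[-0.1730]  x^+=[1.3642, -1.1488]  P^+=[0.3951 0.2822; 0.2822 0.4945]
step 2: x^-=[0.9851, -1.1488]  P^-=[0.6852 0.4454; 0.4454 0.6945]  H_jac=[0.6510 -0.7591]  S=[0.5004]  K=[0.2157; -0.4742]  nu=[0.3167]  x^+=[1.0534, -1.2989]  P^+=[0.6619 0.4965; 0.4965 0.5820]

K[0,0] = 0.2157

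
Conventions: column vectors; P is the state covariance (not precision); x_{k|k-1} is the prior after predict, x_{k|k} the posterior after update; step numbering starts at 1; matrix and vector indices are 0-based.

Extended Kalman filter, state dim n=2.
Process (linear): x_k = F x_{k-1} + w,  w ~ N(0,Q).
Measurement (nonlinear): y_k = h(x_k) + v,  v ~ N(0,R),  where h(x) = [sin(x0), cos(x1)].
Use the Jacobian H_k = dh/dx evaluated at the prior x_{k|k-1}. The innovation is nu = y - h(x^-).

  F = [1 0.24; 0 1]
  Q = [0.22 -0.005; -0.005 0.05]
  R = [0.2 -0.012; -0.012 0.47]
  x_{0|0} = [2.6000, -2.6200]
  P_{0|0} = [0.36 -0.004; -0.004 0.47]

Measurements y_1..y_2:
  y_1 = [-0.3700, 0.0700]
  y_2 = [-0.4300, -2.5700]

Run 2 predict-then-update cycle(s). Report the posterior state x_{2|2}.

x_post = [3.3025, -2.9691]

step 1: x^-=[1.9712, -2.6200]  P^-=[0.6052 0.1038; 0.1038 0.5200]  H_jac=[-0.3898 0.0000; 0.0000 0.4983]  S=[0.2919 -0.0322; -0.0322 0.5991]  K=[-0.8032 0.0432; -0.0915 0.4276]  nu=[-1.2909, 0.9370]  x^+=[3.0486, -2.1013]  P^+=[0.4135 0.0601; 0.0601 0.4055]
step 2: x^-=[2.5443, -2.1013]  P^-=[0.6857 0.1524; 0.1524 0.4555]  H_jac=[-0.8268 0.0000; 0.0000 0.8626]  S=[0.6688 -0.1207; -0.1207 0.8089]  K=[-0.8411 0.0370; -0.1036 0.4703]  nu=[-0.9924, -2.0641]  x^+=[3.3025, -2.9691]  P^+=[0.2040 0.0319; 0.0319 0.2577]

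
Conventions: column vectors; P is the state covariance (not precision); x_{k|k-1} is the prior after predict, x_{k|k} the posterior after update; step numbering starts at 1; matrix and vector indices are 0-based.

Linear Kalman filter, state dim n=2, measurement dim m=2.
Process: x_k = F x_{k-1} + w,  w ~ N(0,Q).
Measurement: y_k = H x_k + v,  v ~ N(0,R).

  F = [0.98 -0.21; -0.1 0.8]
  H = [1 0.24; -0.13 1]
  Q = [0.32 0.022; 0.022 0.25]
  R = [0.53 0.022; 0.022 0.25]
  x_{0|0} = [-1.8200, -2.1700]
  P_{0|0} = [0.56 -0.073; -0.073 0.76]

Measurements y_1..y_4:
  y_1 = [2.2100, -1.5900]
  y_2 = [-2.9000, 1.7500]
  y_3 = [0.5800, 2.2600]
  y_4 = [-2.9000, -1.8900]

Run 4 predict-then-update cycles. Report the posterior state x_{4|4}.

step 1: x^-=[-1.3279, -1.5540]  P^-=[0.9214 -0.2193; -0.2193 0.7537]  S=[1.3895 -0.1294; -0.1294 1.0763]  K=[0.6026 -0.2426; 0.0405 0.7316]  nu=[3.9109, -0.2086]  x^+=[1.0795, -1.5484]  P^+=[0.3156 -0.0064; -0.0064 0.1830]
step 2: x^-=[1.3831, -1.3467]  P^-=[0.6338 -0.0448; -0.0448 0.3713]  S=[1.1637 -0.0147; -0.0147 0.6436]  K=[0.5331 -0.1854; 0.0455 0.5869]  nu=[-3.9599, 3.2765]  x^+=[-1.3354, 0.3963]  P^+=[0.2781 0.0015; 0.0015 0.1479]
step 3: x^-=[-1.3919, 0.4506]  P^-=[0.5930 -0.0289; -0.0289 0.3472]  S=[1.1291 0.0003; 0.0003 0.6147]  K=[0.5191 -0.1726; 0.0481 0.5709]  nu=[1.8638, 1.6285]  x^+=[-0.7056, 1.4699]  P^+=[0.2705 0.0034; 0.0034 0.1442]
step 4: x^-=[-1.0001, 1.2465]  P^-=[0.5847 -0.0260; -0.0260 0.3445]  S=[1.1221 0.0035; 0.0035 0.6111]  K=[0.5161 -0.1698; 0.0488 0.5689]  nu=[-2.1990, -3.2665]  x^+=[-1.5802, -0.7191]  P^+=[0.2689 0.0038; 0.0038 0.1438]

x_post = [-1.5802, -0.7191]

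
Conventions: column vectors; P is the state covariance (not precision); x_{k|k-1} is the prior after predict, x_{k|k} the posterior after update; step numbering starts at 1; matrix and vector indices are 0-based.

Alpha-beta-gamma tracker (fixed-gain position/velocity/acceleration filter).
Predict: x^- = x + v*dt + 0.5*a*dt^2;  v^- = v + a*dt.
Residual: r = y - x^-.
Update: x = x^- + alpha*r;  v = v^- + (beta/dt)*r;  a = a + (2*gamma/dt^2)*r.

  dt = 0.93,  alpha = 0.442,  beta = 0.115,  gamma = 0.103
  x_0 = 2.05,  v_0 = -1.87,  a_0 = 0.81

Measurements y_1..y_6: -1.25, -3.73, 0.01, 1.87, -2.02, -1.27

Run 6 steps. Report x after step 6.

step 1: x_pred=0.6612  r=-1.9112  x^+=-0.1836  v^+=-1.3530  a^+=0.3548
step 2: x_pred=-1.2884  r=-2.4416  x^+=-2.3676  v^+=-1.3250  a^+=-0.2267
step 3: x_pred=-3.6979  r=3.7079  x^+=-2.0590  v^+=-1.0773  a^+=0.6564
step 4: x_pred=-2.7771  r=4.6471  x^+=-0.7231  v^+=0.1078  a^+=1.7632
step 5: x_pred=0.1397  r=-2.1597  x^+=-0.8149  v^+=1.4805  a^+=1.2489
step 6: x_pred=1.1020  r=-2.3720  x^+=0.0536  v^+=2.3486  a^+=0.6839

x_post = 0.0536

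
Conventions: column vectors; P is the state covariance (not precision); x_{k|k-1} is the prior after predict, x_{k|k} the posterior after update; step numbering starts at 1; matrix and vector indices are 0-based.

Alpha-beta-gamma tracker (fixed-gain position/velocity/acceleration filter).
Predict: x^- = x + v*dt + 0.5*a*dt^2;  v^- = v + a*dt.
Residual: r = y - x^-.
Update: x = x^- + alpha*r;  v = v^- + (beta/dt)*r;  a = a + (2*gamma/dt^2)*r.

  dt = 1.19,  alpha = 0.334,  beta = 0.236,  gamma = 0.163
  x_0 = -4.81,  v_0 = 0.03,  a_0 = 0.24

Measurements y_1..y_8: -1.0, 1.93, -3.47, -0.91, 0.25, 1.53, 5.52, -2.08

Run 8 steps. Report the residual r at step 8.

resid = 5.3764

step 1: x_pred=-4.6044  r=3.6044  x^+=-3.4005  v^+=1.0304  a^+=1.0698
step 2: x_pred=-1.4169  r=3.3469  x^+=-0.2990  v^+=2.9672  a^+=1.8402
step 3: x_pred=4.5349  r=-8.0049  x^+=1.8613  v^+=3.5695  a^+=-0.0026
step 4: x_pred=6.1072  r=-7.0172  x^+=3.7635  v^+=2.1748  a^+=-1.6180
step 5: x_pred=5.2059  r=-4.9559  x^+=3.5506  v^+=-0.7334  a^+=-2.7589
step 6: x_pred=0.7244  r=0.8056  x^+=0.9935  v^+=-3.8567  a^+=-2.5734
step 7: x_pred=-5.4182  r=10.9382  x^+=-1.7648  v^+=-4.7499  a^+=-0.0554
step 8: x_pred=-7.4564  r=5.3764  x^+=-5.6607  v^+=-3.7495  a^+=1.1823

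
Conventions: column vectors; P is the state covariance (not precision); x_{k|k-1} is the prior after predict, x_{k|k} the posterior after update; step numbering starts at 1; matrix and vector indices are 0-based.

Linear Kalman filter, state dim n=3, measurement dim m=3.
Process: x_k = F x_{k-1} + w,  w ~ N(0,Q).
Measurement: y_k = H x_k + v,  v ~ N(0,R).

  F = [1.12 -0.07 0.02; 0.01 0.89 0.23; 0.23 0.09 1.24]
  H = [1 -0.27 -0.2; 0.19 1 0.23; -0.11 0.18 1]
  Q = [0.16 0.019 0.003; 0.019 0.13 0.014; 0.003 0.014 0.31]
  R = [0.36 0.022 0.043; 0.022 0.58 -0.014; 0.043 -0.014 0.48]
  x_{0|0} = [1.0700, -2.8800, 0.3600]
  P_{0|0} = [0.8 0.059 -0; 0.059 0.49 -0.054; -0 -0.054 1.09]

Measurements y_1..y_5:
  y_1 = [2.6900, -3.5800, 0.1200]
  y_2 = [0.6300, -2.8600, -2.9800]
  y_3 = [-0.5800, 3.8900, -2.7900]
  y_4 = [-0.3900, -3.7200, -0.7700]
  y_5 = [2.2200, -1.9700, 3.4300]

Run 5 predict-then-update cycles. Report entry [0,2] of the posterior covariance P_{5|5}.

step 1: x^-=[1.4072, -2.4697, 0.4333]  P^-=[1.1573 0.0611 0.2426; 0.0611 0.5548 0.3174; 0.2426 0.3174 2.0227]  S=[1.5428 0.0204 -0.3521; 0.0204 1.4740 0.8927; -0.3521 0.8927 2.5931]  K=[0.7266 0.1632 0.0912; -0.1062 0.4398 -0.0075; 0.0111 0.1031 0.7578]  nu=[0.7026, -1.4773, 0.2860]  x^+=[1.7027, -3.1962, 0.5055]  P^+=[0.2972 0.0299 0.1000; 0.0299 0.2605 -0.0579; 0.1000 -0.0579 0.3842]
step 2: x^-=[2.1409, -2.7113, 0.7308]  P^-=[0.5342 0.0633 0.2343; 0.0633 0.3340 0.0927; 0.2343 0.0927 0.9639]  S=[0.8391 0.0698 -0.0004; 0.0698 1.0714 0.3869; -0.0004 0.3869 1.4405]  K=[0.5492 0.1345 0.0938; -0.0828 0.3452 0.0085; 0.0112 0.1050 0.6346]  nu=[-2.0968, -0.7235, -2.9873]  x^+=[0.6119, -2.8129, -1.2645]  P^+=[0.2290 0.0252 0.0874; 0.0252 0.2022 -0.0379; 0.0874 -0.0379 0.3201]
step 3: x^-=[0.8569, -2.7882, -1.6804]  P^-=[0.4484 0.0580 0.1958; 0.0580 0.2924 0.0902; 0.1958 0.0902 0.8583]  S=[0.7642 0.0577 -0.0075; 0.0577 1.0147 0.3485; -0.0075 0.3485 1.3404]  K=[0.5063 0.1268 0.0869; -0.0748 0.3173 0.0189; -0.0027 0.1117 0.6074]  nu=[-2.5258, 6.9019, -0.5134]  x^+=[0.4087, -0.4191, -1.2145]  P^+=[0.2116 0.0248 0.0806; 0.0248 0.1841 -0.0290; 0.0806 -0.0290 0.3039]
step 4: x^-=[0.4628, -0.6482, -1.4497]  P^-=[0.4263 0.0567 0.1807; 0.0567 0.2808 0.0937; 0.1807 0.0937 0.8305]  S=[0.7472 0.0529 -0.0158; 0.0529 1.0006 0.3417; -0.0158 0.3417 1.3165]  K=[0.4946 0.1247 0.0829; -0.0720 0.3086 0.0239; -0.0098 0.1149 0.5986]  nu=[-1.3178, -2.8263, 0.8473]  x^+=[-0.4710, -1.4054, -1.2544]  P^+=[0.2066 0.0249 0.0776; 0.0249 0.1782 -0.0253; 0.0776 -0.0253 0.2984]
step 5: x^-=[-0.4542, -1.5440, -1.7902]  P^-=[0.4198 0.0564 0.1749; 0.0564 0.2774 0.0956; 0.1749 0.0956 0.8208]  S=[0.7428 0.0511 -0.0196; 0.0511 0.9966 0.3400; -0.0196 0.3400 1.3086]  K=[0.4912 0.1241 0.0812; -0.0710 0.3059 0.0259; -0.0127 0.1162 0.5953]  nu=[1.8993, 0.0721, 5.4482]  x^+=[0.9300, -1.5157, 1.4374]  P^+=[0.2051 0.0251 0.0764; 0.0251 0.1762 -0.0239; 0.0764 -0.0239 0.2963]

P_post[0,2] = 0.0764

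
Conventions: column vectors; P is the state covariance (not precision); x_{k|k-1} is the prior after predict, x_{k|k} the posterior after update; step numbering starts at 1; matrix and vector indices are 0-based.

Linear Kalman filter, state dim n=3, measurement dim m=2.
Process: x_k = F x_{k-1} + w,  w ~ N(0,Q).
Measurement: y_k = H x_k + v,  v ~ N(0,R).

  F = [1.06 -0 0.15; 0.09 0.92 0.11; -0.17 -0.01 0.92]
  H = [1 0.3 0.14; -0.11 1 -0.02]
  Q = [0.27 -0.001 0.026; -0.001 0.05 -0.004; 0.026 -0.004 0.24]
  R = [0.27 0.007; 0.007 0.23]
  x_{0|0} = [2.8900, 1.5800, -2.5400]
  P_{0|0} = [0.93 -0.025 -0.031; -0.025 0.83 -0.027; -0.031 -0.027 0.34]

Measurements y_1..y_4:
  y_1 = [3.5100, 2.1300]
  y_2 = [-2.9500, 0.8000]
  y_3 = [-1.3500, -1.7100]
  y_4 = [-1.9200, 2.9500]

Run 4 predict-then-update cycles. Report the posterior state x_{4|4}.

x_post = [-1.7822, 0.4878, -2.5228]

step 1: x^-=[2.6824, 1.4343, -2.8439]  P^-=[1.3127 0.0612 -0.1238; 0.0612 0.7539 -0.0123; -0.1238 -0.0123 0.5648]  S=[1.6627 0.1491; 0.1491 0.9865]  K=[0.8084 -0.2040; 0.1053 0.7417; -0.0286 -0.0058]  nu=[0.7955, 0.9339]  x^+=[3.1350, 2.2108, -2.8721]  P^+=[0.2342 -0.0172 -0.0867; -0.0172 0.1694 0.0002; -0.0867 0.0002 0.5634]
step 2: x^-=[2.8922, 2.0001, -3.1974]  P^-=[0.5182 0.0026 -0.0206; 0.0026 0.1976 0.0452; -0.0206 0.0452 0.7507]  S=[0.8203 0.0164; 0.0164 0.4317]  K=[0.6322 -0.1492; 0.0740 0.4521; 0.1181 0.0707]  nu=[-5.9946, -0.9459]  x^+=[-0.7562, 1.1285, -3.9723]  P^+=[0.1839 -0.0112 -0.0777; -0.0112 0.1037 0.0233; -0.0777 0.0233 0.7368]
step 3: x^-=[-1.3974, 0.5332, -3.5373]  P^-=[0.4685 0.0109 0.0208; 0.0109 0.1495 0.0832; 0.0208 0.0832 0.8928]  S=[0.7888 0.0187; 0.0187 0.3799]  K=[0.6050 -0.1380; 0.0763 0.3823; 0.2128 0.1556]  nu=[0.3827, -2.4677]  x^+=[-0.8253, -0.3809, -3.8398]  P^+=[0.1756 -0.0097 -0.0738; -0.0097 0.0883 0.0461; -0.0738 0.0461 0.8467]
step 4: x^-=[-1.4508, -0.8471, -3.3885]  P^-=[0.4629 0.0171 0.0411; 0.0171 0.1427 0.1139; 0.0411 0.1139 0.9839]  S=[0.7964 0.0264; 0.0264 0.3706]  K=[0.5995 -0.1364; 0.0830 0.3679; 0.2601 0.2236]  nu=[0.2593, 3.5697]  x^+=[-1.7822, 0.4878, -2.5228]  P^+=[0.1742 -0.0095 -0.0744; -0.0095 0.0854 0.0632; -0.0744 0.0632 0.9084]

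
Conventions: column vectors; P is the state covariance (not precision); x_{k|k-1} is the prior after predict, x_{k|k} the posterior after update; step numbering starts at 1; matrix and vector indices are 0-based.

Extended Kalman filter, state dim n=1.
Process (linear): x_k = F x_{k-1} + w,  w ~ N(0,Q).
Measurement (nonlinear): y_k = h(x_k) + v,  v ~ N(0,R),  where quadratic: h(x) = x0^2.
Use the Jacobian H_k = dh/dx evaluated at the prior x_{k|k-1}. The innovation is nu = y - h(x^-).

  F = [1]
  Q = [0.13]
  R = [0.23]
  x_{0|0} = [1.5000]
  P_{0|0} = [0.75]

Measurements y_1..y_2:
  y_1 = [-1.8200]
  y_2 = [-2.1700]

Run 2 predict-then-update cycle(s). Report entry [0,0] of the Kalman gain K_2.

step 1: x^-=[1.5000]  P^-=[0.8800]  H_jac=[3.0000]  S=[8.1500]  K=[0.3239]  nu=[-4.0700]  x^+=[0.1816]  P^+=[0.0248]
step 2: x^-=[0.1816]  P^-=[0.1548]  H_jac=[0.3632]  S=[0.2504]  K=[0.2246]  nu=[-2.2030]  x^+=[-0.3131]  P^+=[0.1422]

K[0,0] = 0.2246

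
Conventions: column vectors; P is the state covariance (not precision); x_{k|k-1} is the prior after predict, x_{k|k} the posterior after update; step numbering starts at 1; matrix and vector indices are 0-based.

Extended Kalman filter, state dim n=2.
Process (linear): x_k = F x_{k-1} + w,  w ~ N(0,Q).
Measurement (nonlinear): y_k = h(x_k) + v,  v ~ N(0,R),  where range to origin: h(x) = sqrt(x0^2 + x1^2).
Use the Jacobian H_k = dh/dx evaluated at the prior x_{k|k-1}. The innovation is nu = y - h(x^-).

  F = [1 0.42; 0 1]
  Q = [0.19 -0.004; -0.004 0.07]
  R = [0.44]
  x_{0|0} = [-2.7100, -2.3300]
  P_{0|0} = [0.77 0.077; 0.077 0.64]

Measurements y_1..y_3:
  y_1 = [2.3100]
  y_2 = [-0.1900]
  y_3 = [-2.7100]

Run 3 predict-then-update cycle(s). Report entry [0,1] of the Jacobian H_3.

step 1: x^-=[-3.6886, -2.3300]  P^-=[1.1376 0.3418; 0.3418 0.7100]  H_jac=[-0.8455 -0.5341]  S=[1.7643]  K=[-0.6486; -0.3787]  nu=[-2.0529]  x^+=[-2.3571, -1.5526]  P^+=[0.3954 -0.0916; -0.0916 0.4570]
step 2: x^-=[-3.0092, -1.5526]  P^-=[0.5891 0.0964; 0.0964 0.5270]  H_jac=[-0.8887 -0.4585]  S=[1.0946]  K=[-0.5187; -0.2990]  nu=[-3.5761]  x^+=[-1.1544, -0.4834]  P^+=[0.2946 -0.0734; -0.0734 0.4291]
step 3: x^-=[-1.3574, -0.4834]  P^-=[0.4987 0.1029; 0.1029 0.4991]  H_jac=[-0.9421 -0.3354]  S=[1.0038]  K=[-0.5024; -0.2633]  nu=[-4.1509]  x^+=[0.7281, 0.6097]  P^+=[0.2453 -0.0299; -0.0299 0.4295]

H_jac[0,1] = -0.3354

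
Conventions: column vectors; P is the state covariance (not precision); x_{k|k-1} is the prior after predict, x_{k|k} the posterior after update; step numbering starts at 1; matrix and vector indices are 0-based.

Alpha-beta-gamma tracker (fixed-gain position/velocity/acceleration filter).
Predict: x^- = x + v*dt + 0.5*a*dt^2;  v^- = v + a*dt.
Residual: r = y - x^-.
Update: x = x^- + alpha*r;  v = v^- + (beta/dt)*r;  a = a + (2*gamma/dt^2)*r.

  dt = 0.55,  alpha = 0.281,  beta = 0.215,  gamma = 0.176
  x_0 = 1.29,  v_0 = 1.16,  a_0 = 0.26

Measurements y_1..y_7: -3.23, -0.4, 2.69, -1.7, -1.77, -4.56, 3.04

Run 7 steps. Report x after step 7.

step 1: x_pred=1.9673  r=-5.1973  x^+=0.5069  v^+=-0.7287  a^+=-5.7878
step 2: x_pred=-0.7693  r=0.3693  x^+=-0.6655  v^+=-3.7676  a^+=-5.3581
step 3: x_pred=-3.5481  r=6.2381  x^+=-1.7952  v^+=-4.2760  a^+=1.9008
step 4: x_pred=-3.8595  r=2.1595  x^+=-3.2527  v^+=-2.3864  a^+=4.4137
step 5: x_pred=-3.8976  r=2.1276  x^+=-3.2998  v^+=0.8729  a^+=6.8895
step 6: x_pred=-1.7776  r=-2.7824  x^+=-2.5595  v^+=3.5744  a^+=3.6518
step 7: x_pred=-0.0412  r=3.0812  x^+=0.8246  v^+=6.7874  a^+=7.2372

x_post = 0.8246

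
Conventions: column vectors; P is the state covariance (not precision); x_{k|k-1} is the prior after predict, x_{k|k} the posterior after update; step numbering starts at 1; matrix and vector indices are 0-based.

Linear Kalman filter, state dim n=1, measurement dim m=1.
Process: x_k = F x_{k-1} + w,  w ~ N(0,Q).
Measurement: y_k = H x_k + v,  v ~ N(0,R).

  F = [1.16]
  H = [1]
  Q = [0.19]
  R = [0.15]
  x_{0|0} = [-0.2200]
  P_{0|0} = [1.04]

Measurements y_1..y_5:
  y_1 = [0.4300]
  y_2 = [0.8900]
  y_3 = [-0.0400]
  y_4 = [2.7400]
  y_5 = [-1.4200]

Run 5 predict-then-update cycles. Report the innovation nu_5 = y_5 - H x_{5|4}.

step 1: x^-=[-0.2552]  P^-=[1.5894]  S=[1.7394]  K=[0.9138]  nu=[0.6852]  x^+=[0.3709]  P^+=[0.1371]
step 2: x^-=[0.4303]  P^-=[0.3744]  S=[0.5244]  K=[0.7140]  nu=[0.4597]  x^+=[0.7585]  P^+=[0.1071]
step 3: x^-=[0.8799]  P^-=[0.3341]  S=[0.4841]  K=[0.6902]  nu=[-0.9199]  x^+=[0.2450]  P^+=[0.1035]
step 4: x^-=[0.2842]  P^-=[0.3293]  S=[0.4793]  K=[0.6870]  nu=[2.4558]  x^+=[1.9714]  P^+=[0.1031]
step 5: x^-=[2.2869]  P^-=[0.3287]  S=[0.4787]  K=[0.6866]  nu=[-3.7069]  x^+=[-0.2584]  P^+=[0.1030]

innov = [-3.7069]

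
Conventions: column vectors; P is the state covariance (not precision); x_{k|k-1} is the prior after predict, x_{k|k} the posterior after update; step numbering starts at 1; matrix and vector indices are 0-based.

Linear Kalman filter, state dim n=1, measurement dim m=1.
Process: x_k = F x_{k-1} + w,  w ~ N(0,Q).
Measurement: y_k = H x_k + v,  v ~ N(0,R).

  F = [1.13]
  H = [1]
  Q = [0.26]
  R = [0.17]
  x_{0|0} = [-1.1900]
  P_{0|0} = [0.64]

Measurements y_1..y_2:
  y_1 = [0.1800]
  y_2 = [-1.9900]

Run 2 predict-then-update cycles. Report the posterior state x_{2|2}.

step 1: x^-=[-1.3447]  P^-=[1.0772]  S=[1.2472]  K=[0.8637]  nu=[1.5247]  x^+=[-0.0278]  P^+=[0.1468]
step 2: x^-=[-0.0314]  P^-=[0.4475]  S=[0.6175]  K=[0.7247]  nu=[-1.9586]  x^+=[-1.4508]  P^+=[0.1232]

x_post = [-1.4508]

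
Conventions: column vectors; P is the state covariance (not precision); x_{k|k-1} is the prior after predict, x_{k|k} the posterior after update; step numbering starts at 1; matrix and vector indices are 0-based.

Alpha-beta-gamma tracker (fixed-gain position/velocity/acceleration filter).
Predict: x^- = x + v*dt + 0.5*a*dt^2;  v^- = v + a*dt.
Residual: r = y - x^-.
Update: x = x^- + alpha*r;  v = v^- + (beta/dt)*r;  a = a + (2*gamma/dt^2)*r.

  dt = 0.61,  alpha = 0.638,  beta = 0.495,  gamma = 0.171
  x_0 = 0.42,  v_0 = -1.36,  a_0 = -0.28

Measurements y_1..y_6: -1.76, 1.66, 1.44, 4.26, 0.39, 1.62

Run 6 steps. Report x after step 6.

step 1: x_pred=-0.4617  r=-1.2983  x^+=-1.2900  v^+=-2.5843  a^+=-1.4733
step 2: x_pred=-3.1406  r=4.8006  x^+=-0.0778  v^+=0.4125  a^+=2.9390
step 3: x_pred=0.7206  r=0.7194  x^+=1.1796  v^+=2.7890  a^+=3.6002
step 4: x_pred=3.5507  r=0.7093  x^+=4.0032  v^+=5.5607  a^+=4.2521
step 5: x_pred=8.1864  r=-7.7964  x^+=3.2123  v^+=1.8279  a^+=-2.9136
step 6: x_pred=3.7852  r=-2.1652  x^+=2.4038  v^+=-1.7064  a^+=-4.9037

x_post = 2.4038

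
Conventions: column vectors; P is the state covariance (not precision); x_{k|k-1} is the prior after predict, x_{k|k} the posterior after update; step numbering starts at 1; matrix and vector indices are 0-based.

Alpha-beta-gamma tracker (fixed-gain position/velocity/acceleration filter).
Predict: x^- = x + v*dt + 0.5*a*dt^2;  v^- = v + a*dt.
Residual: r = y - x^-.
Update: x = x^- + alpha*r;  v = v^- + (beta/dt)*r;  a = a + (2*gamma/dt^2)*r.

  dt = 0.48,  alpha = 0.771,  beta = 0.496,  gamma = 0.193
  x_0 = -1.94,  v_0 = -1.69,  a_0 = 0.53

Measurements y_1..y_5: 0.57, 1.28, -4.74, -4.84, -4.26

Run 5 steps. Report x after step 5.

x_post = -5.3499

step 1: x_pred=-2.6901  r=3.2601  x^+=-0.1766  v^+=1.9332  a^+=5.9919
step 2: x_pred=1.4416  r=-0.1616  x^+=1.3170  v^+=4.6423  a^+=5.7211
step 3: x_pred=4.2044  r=-8.9444  x^+=-2.6917  v^+=-1.8541  a^+=-9.2639
step 4: x_pred=-4.6489  r=-0.1911  x^+=-4.7962  v^+=-6.4982  a^+=-9.5840
step 5: x_pred=-9.0195  r=4.7595  x^+=-5.3499  v^+=-6.1804  a^+=-1.6102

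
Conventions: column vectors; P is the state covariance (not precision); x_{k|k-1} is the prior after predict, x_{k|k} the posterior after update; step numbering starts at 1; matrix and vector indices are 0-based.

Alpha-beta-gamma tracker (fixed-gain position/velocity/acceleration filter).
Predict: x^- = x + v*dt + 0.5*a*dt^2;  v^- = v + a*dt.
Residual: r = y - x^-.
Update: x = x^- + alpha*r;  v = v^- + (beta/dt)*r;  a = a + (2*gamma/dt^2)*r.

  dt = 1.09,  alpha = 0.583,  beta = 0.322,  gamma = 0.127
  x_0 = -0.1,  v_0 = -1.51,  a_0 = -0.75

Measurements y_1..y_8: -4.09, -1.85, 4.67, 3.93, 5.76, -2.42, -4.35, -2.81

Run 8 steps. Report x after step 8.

x_post = -3.3966

step 1: x_pred=-2.1914  r=-1.8986  x^+=-3.2983  v^+=-2.8884  a^+=-1.1559
step 2: x_pred=-7.1333  r=5.2833  x^+=-4.0531  v^+=-2.5875  a^+=-0.0264
step 3: x_pred=-6.8892  r=11.5592  x^+=-0.1502  v^+=0.7984  a^+=2.4448
step 4: x_pred=2.1724  r=1.7576  x^+=3.1971  v^+=3.9825  a^+=2.8206
step 5: x_pred=9.2136  r=-3.4536  x^+=7.2001  v^+=6.0367  a^+=2.0822
step 6: x_pred=15.0170  r=-17.4370  x^+=4.8512  v^+=3.1552  a^+=-1.6456
step 7: x_pred=7.3128  r=-11.6628  x^+=0.5134  v^+=-2.0839  a^+=-4.1389
step 8: x_pred=-4.2168  r=1.4068  x^+=-3.3966  v^+=-6.1797  a^+=-3.8382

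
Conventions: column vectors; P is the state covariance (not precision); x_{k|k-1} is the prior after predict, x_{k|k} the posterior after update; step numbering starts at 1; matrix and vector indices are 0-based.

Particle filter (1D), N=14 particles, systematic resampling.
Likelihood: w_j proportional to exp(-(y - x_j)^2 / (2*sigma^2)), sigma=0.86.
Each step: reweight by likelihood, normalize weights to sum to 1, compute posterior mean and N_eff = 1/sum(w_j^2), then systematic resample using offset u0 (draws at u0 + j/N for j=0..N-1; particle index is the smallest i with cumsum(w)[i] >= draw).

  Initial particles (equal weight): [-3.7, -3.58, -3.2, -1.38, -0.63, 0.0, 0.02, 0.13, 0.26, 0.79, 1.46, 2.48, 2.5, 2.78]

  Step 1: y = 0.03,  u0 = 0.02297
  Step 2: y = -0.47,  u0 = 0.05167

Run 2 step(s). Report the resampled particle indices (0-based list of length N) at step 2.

step 1: w=[0.0000, 0.0000, 0.0001, 0.0440, 0.1256, 0.1685, 0.1686, 0.1675, 0.1627, 0.1141, 0.0423, 0.0029, 0.0027, 0.0010]  mean=0.0958  Neff=6.9521  idx=[3, 4, 4, 5, 5, 6, 6, 7, 7, 7, 8, 8, 9, 10]
step 2: w=[0.0564, 0.0970, 0.0970, 0.0850, 0.0850, 0.0839, 0.0839, 0.0774, 0.0774, 0.0774, 0.0689, 0.0689, 0.0338, 0.0080]  mean=-0.0925  Neff=12.6237  idx=[0, 1, 2, 3, 4, 4, 5, 6, 7, 8, 9, 10, 11, 12]

resampled_idx = [0, 1, 2, 3, 4, 4, 5, 6, 7, 8, 9, 10, 11, 12]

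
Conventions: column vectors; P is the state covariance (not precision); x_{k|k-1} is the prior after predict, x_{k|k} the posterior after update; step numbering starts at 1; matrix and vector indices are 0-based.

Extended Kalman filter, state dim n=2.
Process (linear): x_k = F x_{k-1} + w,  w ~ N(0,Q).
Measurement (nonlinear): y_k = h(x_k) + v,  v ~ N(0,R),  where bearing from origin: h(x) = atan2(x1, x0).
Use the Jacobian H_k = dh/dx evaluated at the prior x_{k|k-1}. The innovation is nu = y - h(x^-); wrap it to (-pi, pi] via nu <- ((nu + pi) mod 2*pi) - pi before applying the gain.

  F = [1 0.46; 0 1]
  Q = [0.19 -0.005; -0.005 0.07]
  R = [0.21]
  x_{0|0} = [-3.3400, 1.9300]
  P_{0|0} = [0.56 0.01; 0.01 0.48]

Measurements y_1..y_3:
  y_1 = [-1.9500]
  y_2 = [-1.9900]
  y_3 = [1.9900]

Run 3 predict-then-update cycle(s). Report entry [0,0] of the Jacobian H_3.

step 1: x^-=[-2.4522, 1.9300]  P^-=[0.8608 0.2258; 0.2258 0.5500]  H_jac=[-0.1982 -0.2518]  S=[0.3012]  K=[-0.7551; -0.6083]  nu=[1.8584]  x^+=[-3.8555, 0.7995]  P^+=[0.6890 0.0874; 0.0874 0.4385]
step 2: x^-=[-3.4877, 0.7995]  P^-=[1.0522 0.2841; 0.2841 0.5085]  H_jac=[-0.0624 -0.2724]  S=[0.2615]  K=[-0.5472; -0.5976]  nu=[1.3769]  x^+=[-4.2412, -0.0234]  P^+=[0.9739 0.1986; 0.1986 0.4151]
step 3: x^-=[-4.2520, -0.0234]  P^-=[1.4345 0.3846; 0.3846 0.4851]  H_jac=[0.0013 -0.2352]  S=[0.2366]  K=[-0.3745; -0.4801]  nu=[-1.1571]  x^+=[-3.8187, 0.5322]  P^+=[1.4013 0.3421; 0.3421 0.4306]

H_jac[0,0] = 0.0013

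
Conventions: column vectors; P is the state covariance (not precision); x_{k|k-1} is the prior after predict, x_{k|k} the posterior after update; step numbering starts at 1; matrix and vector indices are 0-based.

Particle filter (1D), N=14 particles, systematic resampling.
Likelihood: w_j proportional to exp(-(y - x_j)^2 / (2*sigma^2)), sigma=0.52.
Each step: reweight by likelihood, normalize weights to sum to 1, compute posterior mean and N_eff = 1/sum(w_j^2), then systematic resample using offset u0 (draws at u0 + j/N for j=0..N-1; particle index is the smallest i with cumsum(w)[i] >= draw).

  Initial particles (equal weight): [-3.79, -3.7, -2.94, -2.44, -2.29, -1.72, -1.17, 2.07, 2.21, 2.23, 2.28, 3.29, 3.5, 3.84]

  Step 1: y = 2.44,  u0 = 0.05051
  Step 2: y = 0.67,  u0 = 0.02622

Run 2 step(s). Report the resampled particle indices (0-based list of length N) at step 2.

step 1: w=[0.0000, 0.0000, 0.0000, 0.0000, 0.0000, 0.0000, 0.0000, 0.1954, 0.2282, 0.2320, 0.2400, 0.0662, 0.0315, 0.0067]  mean=2.3271  Neff=4.8285  idx=[7, 7, 7, 8, 8, 8, 9, 9, 9, 10, 10, 10, 11, 12]
step 2: w=[0.1519, 0.1519, 0.1519, 0.0710, 0.0710, 0.0710, 0.0633, 0.0633, 0.0633, 0.0472, 0.0472, 0.0472, 0.0000, 0.0000]  mean=2.1599  Neff=9.7072  idx=[0, 0, 1, 1, 2, 2, 2, 3, 5, 6, 7, 8, 9, 11]

resampled_idx = [0, 0, 1, 1, 2, 2, 2, 3, 5, 6, 7, 8, 9, 11]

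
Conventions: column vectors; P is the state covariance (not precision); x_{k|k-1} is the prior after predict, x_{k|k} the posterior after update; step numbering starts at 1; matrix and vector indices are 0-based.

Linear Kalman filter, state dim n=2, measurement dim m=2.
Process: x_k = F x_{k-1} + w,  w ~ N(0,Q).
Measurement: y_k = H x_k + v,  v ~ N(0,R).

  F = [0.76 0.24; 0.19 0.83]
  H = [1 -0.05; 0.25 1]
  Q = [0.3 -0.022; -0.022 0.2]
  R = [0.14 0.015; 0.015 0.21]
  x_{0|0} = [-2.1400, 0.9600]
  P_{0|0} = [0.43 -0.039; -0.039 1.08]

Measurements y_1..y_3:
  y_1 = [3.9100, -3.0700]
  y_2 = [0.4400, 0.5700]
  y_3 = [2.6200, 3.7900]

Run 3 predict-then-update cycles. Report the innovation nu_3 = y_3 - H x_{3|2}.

innov = [2.1680, 3.9386]

step 1: x^-=[-1.3960, 0.3902]  P^-=[0.5963 0.2288; 0.2288 0.9472]  S=[0.7158 0.3427; 0.3427 1.3089]  K=[0.7762 0.0855; -0.1302 0.8015]  nu=[5.3255, -3.1112]  x^+=[2.4714, -2.7966]  P^+=[0.1100 0.0021; 0.0021 0.1658]
step 2: x^-=[1.2071, -1.8516]  P^-=[0.3739 0.0283; 0.0283 0.3189]  S=[0.5118 0.1205; 0.1205 0.5664]  K=[0.7128 0.0634; -0.1171 0.6004]  nu=[-0.8596, 2.1198]  x^+=[0.7288, -0.4781]  P^+=[0.1007 -0.0012; -0.0012 0.1246]
step 3: x^-=[0.4391, -0.2584]  P^-=[0.3649 0.0166; 0.0166 0.2891]  S=[0.5040 0.1081; 0.1081 0.5302]  K=[0.7099 0.0585; -0.1197 0.5775]  nu=[2.1680, 3.9386]  x^+=[2.2086, 1.7567]  P^+=[0.1002 -0.0021; -0.0021 0.1200]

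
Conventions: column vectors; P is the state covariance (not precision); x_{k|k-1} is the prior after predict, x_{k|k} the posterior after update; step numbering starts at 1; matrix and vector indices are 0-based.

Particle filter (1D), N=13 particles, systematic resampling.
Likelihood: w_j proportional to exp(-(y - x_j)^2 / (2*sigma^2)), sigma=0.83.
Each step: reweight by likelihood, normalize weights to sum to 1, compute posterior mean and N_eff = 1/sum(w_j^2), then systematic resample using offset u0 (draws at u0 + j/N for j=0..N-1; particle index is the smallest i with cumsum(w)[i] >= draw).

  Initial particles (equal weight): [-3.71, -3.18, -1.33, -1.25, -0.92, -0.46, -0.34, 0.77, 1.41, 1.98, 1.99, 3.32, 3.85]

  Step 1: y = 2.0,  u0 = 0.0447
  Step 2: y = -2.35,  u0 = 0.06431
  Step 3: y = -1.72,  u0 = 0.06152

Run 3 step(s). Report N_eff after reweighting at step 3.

N_eff = 11.2849

step 1: w=[0.0000, 0.0000, 0.0001, 0.0001, 0.0006, 0.0035, 0.0054, 0.0950, 0.2213, 0.2848, 0.2849, 0.0804, 0.0238]  mean=1.8705  Neff=4.3976  idx=[7, 8, 8, 8, 9, 9, 9, 9, 10, 10, 10, 10, 11]
step 2: w=[0.8819, 0.0361, 0.0361, 0.0361, 0.0013, 0.0013, 0.0013, 0.0013, 0.0012, 0.0012, 0.0012, 0.0012, 0.0000]  mean=0.8513  Neff=1.2794  idx=[0, 0, 0, 0, 0, 0, 0, 0, 0, 0, 0, 1, 3]
step 3: w=[0.0897, 0.0897, 0.0897, 0.0897, 0.0897, 0.0897, 0.0897, 0.0897, 0.0897, 0.0897, 0.0897, 0.0066, 0.0066]  mean=0.7784  Neff=11.2849  idx=[0, 1, 2, 3, 4, 4, 5, 6, 7, 8, 9, 10, 10]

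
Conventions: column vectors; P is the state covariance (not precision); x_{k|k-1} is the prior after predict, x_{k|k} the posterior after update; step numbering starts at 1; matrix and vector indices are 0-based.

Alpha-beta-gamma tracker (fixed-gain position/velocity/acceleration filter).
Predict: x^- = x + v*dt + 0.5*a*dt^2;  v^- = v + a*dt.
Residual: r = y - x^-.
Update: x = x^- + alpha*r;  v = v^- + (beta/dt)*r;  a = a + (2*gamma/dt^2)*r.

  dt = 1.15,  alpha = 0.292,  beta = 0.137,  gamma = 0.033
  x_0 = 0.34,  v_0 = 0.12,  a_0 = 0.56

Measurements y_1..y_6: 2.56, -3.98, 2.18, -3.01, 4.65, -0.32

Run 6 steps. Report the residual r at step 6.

resid = -4.7588

step 1: x_pred=0.8483  r=1.7117  x^+=1.3481  v^+=0.9679  a^+=0.6454
step 2: x_pred=2.8880  r=-6.8680  x^+=0.8825  v^+=0.8920  a^+=0.3027
step 3: x_pred=2.1084  r=0.0716  x^+=2.1293  v^+=1.2486  a^+=0.3062
step 4: x_pred=3.7677  r=-6.7777  x^+=1.7886  v^+=0.7933  a^+=-0.0320
step 5: x_pred=2.6798  r=1.9702  x^+=3.2551  v^+=0.9912  a^+=0.0663
step 6: x_pred=4.4388  r=-4.7588  x^+=3.0493  v^+=0.5006  a^+=-0.1712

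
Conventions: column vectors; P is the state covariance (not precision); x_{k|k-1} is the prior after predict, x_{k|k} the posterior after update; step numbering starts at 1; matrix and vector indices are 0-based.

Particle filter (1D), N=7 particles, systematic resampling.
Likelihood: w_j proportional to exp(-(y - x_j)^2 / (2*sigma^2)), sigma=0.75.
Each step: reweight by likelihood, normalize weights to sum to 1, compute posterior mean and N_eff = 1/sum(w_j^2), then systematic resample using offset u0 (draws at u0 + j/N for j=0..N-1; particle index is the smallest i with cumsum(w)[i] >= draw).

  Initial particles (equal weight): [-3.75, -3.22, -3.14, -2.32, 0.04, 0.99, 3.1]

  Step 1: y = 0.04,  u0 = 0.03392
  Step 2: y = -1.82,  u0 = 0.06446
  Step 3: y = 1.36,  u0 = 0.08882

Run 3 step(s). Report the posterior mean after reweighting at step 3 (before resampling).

post_mean = 0.0400

step 1: w=[0.0000, 0.0001, 0.0001, 0.0049, 0.6869, 0.3079, 0.0002]  mean=0.3211  Neff=1.7647  idx=[4, 4, 4, 4, 4, 5, 5]
step 2: w=[0.1985, 0.1985, 0.1985, 0.1985, 0.1985, 0.0038, 0.0038]  mean=0.0473  Neff=5.0771  idx=[0, 1, 1, 2, 3, 3, 4]
step 3: w=[0.1429, 0.1429, 0.1429, 0.1429, 0.1429, 0.1429, 0.1429]  mean=0.0400  Neff=7.0000  idx=[0, 1, 2, 3, 4, 5, 6]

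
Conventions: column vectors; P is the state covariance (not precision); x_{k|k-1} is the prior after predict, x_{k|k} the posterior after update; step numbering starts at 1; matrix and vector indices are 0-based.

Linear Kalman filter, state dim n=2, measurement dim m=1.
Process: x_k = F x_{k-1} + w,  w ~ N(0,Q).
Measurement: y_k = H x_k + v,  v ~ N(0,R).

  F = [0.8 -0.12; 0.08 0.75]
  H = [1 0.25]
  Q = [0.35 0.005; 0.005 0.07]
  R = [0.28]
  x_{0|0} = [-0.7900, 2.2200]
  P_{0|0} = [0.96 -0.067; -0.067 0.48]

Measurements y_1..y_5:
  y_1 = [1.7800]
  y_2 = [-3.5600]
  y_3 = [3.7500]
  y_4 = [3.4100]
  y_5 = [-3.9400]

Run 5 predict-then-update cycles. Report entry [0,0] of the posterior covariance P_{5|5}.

step 1: x^-=[-0.8984, 1.6018]  P^-=[0.9842 -0.0163; -0.0163 0.3381]  S=[1.2771]  K=[0.7674; 0.0534]  nu=[2.2780]  x^+=[0.8497, 1.7235]  P^+=[0.2320 -0.0687; -0.0687 0.3345]
step 2: x^-=[0.4730, 1.3606]  P^-=[0.5165 -0.0508; -0.0508 0.2514]  S=[0.7868]  K=[0.6403; 0.0153]  nu=[-4.3731]  x^+=[-2.3272, 1.2936]  P^+=[0.1939 -0.0585; -0.0585 0.2512]
step 3: x^-=[-2.0170, 0.7840]  P^-=[0.4890 -0.0397; -0.0397 0.2055]  S=[0.7619]  K=[0.6287; 0.0153]  nu=[5.5710]  x^+=[1.4855, 0.8691]  P^+=[0.1878 -0.0471; -0.0471 0.2053]
step 4: x^-=[1.0841, 0.7707]  P^-=[0.4822 -0.0292; -0.0292 0.1811]  S=[0.7589]  K=[0.6258; 0.0211]  nu=[2.1333]  x^+=[2.4190, 0.8157]  P^+=[0.1850 -0.0393; -0.0393 0.1807]
step 5: x^-=[1.8373, 0.8053]  P^-=[0.4786 -0.0226; -0.0226 0.1681]  S=[0.7578]  K=[0.6241; 0.0256]  nu=[-5.9786]  x^+=[-1.8939, 0.6520]  P^+=[0.1834 -0.0347; -0.0347 0.1676]

P_post[0,0] = 0.1834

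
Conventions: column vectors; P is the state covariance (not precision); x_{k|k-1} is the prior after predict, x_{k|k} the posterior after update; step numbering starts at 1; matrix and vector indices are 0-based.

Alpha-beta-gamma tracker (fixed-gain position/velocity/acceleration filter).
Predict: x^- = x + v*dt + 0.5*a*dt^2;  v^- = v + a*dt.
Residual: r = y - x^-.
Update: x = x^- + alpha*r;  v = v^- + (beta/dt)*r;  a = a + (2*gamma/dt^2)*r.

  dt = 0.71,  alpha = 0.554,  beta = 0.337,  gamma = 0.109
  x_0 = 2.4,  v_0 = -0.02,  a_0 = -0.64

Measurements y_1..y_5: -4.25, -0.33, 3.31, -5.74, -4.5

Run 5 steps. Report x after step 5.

x_post = -4.5511

step 1: x_pred=2.2245  r=-6.4745  x^+=-1.3624  v^+=-3.5475  a^+=-3.4399
step 2: x_pred=-4.7481  r=4.4181  x^+=-2.3005  v^+=-3.8928  a^+=-1.5293
step 3: x_pred=-5.4498  r=8.7598  x^+=-0.5969  v^+=-0.8207  a^+=2.2589
step 4: x_pred=-0.6102  r=-5.1298  x^+=-3.4521  v^+=-1.6517  a^+=0.0406
step 5: x_pred=-4.6146  r=0.1146  x^+=-4.5511  v^+=-1.5685  a^+=0.0901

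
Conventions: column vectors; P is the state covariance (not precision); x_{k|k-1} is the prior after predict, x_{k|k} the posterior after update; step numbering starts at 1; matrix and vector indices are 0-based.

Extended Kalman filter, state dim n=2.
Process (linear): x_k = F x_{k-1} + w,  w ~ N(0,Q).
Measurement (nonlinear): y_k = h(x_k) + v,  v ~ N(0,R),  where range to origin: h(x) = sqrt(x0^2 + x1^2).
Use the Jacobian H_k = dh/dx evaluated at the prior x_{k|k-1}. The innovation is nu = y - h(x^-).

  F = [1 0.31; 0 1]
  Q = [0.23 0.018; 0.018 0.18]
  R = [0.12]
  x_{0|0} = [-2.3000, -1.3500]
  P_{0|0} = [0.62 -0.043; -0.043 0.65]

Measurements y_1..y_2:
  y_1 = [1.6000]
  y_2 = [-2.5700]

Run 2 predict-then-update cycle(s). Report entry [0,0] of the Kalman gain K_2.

K[0,0] = -0.6411

step 1: x^-=[-2.7185, -1.3500]  P^-=[0.8858 0.1765; 0.1765 0.8300]  H_jac=[-0.8956 -0.4448]  S=[1.1354]  K=[-0.7679; -0.4644]  nu=[-1.4352]  x^+=[-1.6164, -0.6835]  P^+=[0.2163 -0.2284; -0.2284 0.5852]
step 2: x^-=[-1.8283, -0.6835]  P^-=[0.3609 -0.0290; -0.0290 0.7652]  H_jac=[-0.9367 -0.3502]  S=[0.5115]  K=[-0.6411; -0.4708]  nu=[-4.5218]  x^+=[1.0708, 1.4453]  P^+=[0.1507 -0.1834; -0.1834 0.6518]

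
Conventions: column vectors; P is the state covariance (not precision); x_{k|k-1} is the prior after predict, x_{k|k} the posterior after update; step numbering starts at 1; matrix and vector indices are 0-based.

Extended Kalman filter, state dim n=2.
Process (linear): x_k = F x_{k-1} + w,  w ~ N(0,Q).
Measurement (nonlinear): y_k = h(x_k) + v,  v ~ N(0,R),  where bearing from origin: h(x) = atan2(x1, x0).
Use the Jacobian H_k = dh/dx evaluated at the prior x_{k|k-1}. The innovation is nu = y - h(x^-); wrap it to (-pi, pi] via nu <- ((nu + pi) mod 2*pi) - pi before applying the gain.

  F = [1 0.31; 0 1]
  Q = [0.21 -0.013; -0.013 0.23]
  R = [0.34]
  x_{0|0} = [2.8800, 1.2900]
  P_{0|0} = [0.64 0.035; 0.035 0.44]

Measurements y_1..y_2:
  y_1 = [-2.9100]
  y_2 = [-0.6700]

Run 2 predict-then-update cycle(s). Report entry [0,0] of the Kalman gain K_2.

K[0,0] = -0.2662

step 1: x^-=[3.2799, 1.2900]  P^-=[0.9140 0.1584; 0.1584 0.6700]  H_jac=[-0.1038 0.2640]  S=[0.3879]  K=[-0.1369; 0.4137]  nu=[2.9985]  x^+=[2.8695, 2.5304]  P^+=[0.9067 0.1804; 0.1804 0.6036]
step 2: x^-=[3.6539, 2.5304]  P^-=[1.2866 0.3545; 0.3545 0.8336]  H_jac=[-0.1281 0.1850]  S=[0.3728]  K=[-0.2662; 0.2918]  nu=[-1.2757]  x^+=[3.9934, 2.1582]  P^+=[1.2601 0.3834; 0.3834 0.8019]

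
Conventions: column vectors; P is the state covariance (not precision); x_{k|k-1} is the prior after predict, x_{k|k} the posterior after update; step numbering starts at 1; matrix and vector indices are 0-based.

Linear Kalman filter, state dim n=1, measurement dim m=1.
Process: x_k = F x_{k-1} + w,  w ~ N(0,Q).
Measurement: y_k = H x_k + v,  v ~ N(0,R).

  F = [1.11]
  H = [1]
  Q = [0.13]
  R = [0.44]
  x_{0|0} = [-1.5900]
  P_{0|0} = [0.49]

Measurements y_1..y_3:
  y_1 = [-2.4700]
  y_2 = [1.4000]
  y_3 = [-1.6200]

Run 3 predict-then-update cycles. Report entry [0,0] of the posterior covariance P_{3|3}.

step 1: x^-=[-1.7649]  P^-=[0.7337]  S=[1.1737]  K=[0.6251]  nu=[-0.7051]  x^+=[-2.2057]  P^+=[0.2751]
step 2: x^-=[-2.4483]  P^-=[0.4689]  S=[0.9089]  K=[0.5159]  nu=[3.8483]  x^+=[-0.4630]  P^+=[0.2270]
step 3: x^-=[-0.5139]  P^-=[0.4097]  S=[0.8497]  K=[0.4822]  nu=[-1.1061]  x^+=[-1.0472]  P^+=[0.2121]

P_post[0,0] = 0.2121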